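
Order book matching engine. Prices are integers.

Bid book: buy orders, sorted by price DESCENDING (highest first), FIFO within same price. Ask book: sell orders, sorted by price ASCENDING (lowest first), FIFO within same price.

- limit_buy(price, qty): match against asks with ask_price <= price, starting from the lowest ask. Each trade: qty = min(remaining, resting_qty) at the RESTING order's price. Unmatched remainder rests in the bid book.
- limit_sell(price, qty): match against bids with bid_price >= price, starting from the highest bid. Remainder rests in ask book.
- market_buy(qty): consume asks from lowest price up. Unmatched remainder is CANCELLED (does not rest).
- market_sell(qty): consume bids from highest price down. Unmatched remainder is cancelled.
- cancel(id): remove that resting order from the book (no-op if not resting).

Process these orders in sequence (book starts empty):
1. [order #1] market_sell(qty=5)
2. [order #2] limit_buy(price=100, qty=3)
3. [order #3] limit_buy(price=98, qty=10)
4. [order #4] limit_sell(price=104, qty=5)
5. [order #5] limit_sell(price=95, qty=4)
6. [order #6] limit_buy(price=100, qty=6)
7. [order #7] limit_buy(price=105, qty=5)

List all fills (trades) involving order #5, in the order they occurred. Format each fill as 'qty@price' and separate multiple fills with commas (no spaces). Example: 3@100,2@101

After op 1 [order #1] market_sell(qty=5): fills=none; bids=[-] asks=[-]
After op 2 [order #2] limit_buy(price=100, qty=3): fills=none; bids=[#2:3@100] asks=[-]
After op 3 [order #3] limit_buy(price=98, qty=10): fills=none; bids=[#2:3@100 #3:10@98] asks=[-]
After op 4 [order #4] limit_sell(price=104, qty=5): fills=none; bids=[#2:3@100 #3:10@98] asks=[#4:5@104]
After op 5 [order #5] limit_sell(price=95, qty=4): fills=#2x#5:3@100 #3x#5:1@98; bids=[#3:9@98] asks=[#4:5@104]
After op 6 [order #6] limit_buy(price=100, qty=6): fills=none; bids=[#6:6@100 #3:9@98] asks=[#4:5@104]
After op 7 [order #7] limit_buy(price=105, qty=5): fills=#7x#4:5@104; bids=[#6:6@100 #3:9@98] asks=[-]

Answer: 3@100,1@98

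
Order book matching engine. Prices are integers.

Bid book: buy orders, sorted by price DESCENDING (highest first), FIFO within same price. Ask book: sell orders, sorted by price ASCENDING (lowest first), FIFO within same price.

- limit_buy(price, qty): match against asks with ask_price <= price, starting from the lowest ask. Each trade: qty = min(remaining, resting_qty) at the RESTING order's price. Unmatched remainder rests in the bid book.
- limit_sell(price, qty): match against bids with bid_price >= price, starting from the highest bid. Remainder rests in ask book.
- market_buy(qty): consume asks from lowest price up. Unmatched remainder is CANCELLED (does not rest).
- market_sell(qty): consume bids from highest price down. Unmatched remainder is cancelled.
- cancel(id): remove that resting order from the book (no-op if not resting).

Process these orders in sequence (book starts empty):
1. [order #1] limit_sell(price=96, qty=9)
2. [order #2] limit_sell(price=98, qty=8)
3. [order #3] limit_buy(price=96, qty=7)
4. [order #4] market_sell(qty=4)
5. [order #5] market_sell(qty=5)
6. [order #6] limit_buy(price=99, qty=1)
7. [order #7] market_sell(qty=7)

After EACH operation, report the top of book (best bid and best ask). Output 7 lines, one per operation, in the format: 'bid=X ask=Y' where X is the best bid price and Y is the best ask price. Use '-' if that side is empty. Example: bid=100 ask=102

After op 1 [order #1] limit_sell(price=96, qty=9): fills=none; bids=[-] asks=[#1:9@96]
After op 2 [order #2] limit_sell(price=98, qty=8): fills=none; bids=[-] asks=[#1:9@96 #2:8@98]
After op 3 [order #3] limit_buy(price=96, qty=7): fills=#3x#1:7@96; bids=[-] asks=[#1:2@96 #2:8@98]
After op 4 [order #4] market_sell(qty=4): fills=none; bids=[-] asks=[#1:2@96 #2:8@98]
After op 5 [order #5] market_sell(qty=5): fills=none; bids=[-] asks=[#1:2@96 #2:8@98]
After op 6 [order #6] limit_buy(price=99, qty=1): fills=#6x#1:1@96; bids=[-] asks=[#1:1@96 #2:8@98]
After op 7 [order #7] market_sell(qty=7): fills=none; bids=[-] asks=[#1:1@96 #2:8@98]

Answer: bid=- ask=96
bid=- ask=96
bid=- ask=96
bid=- ask=96
bid=- ask=96
bid=- ask=96
bid=- ask=96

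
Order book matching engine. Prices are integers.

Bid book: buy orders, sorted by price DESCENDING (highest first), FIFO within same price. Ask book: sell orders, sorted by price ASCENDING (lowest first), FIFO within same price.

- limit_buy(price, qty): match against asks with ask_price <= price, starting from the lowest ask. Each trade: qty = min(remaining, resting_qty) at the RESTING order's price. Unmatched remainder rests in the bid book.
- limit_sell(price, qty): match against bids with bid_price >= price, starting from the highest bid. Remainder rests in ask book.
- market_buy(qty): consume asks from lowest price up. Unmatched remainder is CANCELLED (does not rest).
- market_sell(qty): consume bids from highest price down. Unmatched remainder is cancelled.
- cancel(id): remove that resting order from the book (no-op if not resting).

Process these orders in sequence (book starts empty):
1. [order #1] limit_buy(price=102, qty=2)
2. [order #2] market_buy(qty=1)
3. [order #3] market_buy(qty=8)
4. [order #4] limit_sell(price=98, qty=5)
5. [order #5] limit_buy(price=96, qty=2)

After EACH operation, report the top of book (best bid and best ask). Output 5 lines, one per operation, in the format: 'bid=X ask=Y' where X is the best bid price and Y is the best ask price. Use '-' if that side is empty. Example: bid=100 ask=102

Answer: bid=102 ask=-
bid=102 ask=-
bid=102 ask=-
bid=- ask=98
bid=96 ask=98

Derivation:
After op 1 [order #1] limit_buy(price=102, qty=2): fills=none; bids=[#1:2@102] asks=[-]
After op 2 [order #2] market_buy(qty=1): fills=none; bids=[#1:2@102] asks=[-]
After op 3 [order #3] market_buy(qty=8): fills=none; bids=[#1:2@102] asks=[-]
After op 4 [order #4] limit_sell(price=98, qty=5): fills=#1x#4:2@102; bids=[-] asks=[#4:3@98]
After op 5 [order #5] limit_buy(price=96, qty=2): fills=none; bids=[#5:2@96] asks=[#4:3@98]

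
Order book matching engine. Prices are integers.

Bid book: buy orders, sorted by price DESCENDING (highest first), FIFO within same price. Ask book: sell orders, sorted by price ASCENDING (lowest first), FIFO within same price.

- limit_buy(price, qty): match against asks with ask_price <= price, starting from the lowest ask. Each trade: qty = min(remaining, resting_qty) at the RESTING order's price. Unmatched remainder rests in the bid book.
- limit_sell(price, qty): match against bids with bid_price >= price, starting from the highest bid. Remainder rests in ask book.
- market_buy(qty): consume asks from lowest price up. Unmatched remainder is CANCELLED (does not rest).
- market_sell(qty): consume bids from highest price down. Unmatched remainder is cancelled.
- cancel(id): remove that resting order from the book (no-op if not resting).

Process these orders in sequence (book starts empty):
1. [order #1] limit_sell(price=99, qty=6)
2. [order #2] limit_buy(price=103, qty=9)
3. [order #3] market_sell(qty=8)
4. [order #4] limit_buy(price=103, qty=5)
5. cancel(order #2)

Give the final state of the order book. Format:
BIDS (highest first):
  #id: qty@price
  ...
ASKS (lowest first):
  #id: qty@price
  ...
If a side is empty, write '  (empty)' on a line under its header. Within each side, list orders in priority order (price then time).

Answer: BIDS (highest first):
  #4: 5@103
ASKS (lowest first):
  (empty)

Derivation:
After op 1 [order #1] limit_sell(price=99, qty=6): fills=none; bids=[-] asks=[#1:6@99]
After op 2 [order #2] limit_buy(price=103, qty=9): fills=#2x#1:6@99; bids=[#2:3@103] asks=[-]
After op 3 [order #3] market_sell(qty=8): fills=#2x#3:3@103; bids=[-] asks=[-]
After op 4 [order #4] limit_buy(price=103, qty=5): fills=none; bids=[#4:5@103] asks=[-]
After op 5 cancel(order #2): fills=none; bids=[#4:5@103] asks=[-]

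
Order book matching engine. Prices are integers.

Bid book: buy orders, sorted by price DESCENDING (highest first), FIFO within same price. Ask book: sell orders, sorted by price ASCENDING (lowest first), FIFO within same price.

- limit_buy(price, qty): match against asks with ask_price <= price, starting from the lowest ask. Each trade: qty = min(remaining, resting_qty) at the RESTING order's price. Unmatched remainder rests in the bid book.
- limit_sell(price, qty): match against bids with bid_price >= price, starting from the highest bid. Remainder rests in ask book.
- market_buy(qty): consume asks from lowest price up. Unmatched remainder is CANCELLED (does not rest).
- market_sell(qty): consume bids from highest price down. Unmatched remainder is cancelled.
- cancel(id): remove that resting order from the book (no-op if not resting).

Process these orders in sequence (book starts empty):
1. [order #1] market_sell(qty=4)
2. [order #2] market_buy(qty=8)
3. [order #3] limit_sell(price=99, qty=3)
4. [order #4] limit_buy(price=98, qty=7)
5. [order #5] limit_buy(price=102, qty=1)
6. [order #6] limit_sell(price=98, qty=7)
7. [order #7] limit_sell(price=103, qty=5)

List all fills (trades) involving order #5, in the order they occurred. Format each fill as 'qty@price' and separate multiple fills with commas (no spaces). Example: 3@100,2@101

Answer: 1@99

Derivation:
After op 1 [order #1] market_sell(qty=4): fills=none; bids=[-] asks=[-]
After op 2 [order #2] market_buy(qty=8): fills=none; bids=[-] asks=[-]
After op 3 [order #3] limit_sell(price=99, qty=3): fills=none; bids=[-] asks=[#3:3@99]
After op 4 [order #4] limit_buy(price=98, qty=7): fills=none; bids=[#4:7@98] asks=[#3:3@99]
After op 5 [order #5] limit_buy(price=102, qty=1): fills=#5x#3:1@99; bids=[#4:7@98] asks=[#3:2@99]
After op 6 [order #6] limit_sell(price=98, qty=7): fills=#4x#6:7@98; bids=[-] asks=[#3:2@99]
After op 7 [order #7] limit_sell(price=103, qty=5): fills=none; bids=[-] asks=[#3:2@99 #7:5@103]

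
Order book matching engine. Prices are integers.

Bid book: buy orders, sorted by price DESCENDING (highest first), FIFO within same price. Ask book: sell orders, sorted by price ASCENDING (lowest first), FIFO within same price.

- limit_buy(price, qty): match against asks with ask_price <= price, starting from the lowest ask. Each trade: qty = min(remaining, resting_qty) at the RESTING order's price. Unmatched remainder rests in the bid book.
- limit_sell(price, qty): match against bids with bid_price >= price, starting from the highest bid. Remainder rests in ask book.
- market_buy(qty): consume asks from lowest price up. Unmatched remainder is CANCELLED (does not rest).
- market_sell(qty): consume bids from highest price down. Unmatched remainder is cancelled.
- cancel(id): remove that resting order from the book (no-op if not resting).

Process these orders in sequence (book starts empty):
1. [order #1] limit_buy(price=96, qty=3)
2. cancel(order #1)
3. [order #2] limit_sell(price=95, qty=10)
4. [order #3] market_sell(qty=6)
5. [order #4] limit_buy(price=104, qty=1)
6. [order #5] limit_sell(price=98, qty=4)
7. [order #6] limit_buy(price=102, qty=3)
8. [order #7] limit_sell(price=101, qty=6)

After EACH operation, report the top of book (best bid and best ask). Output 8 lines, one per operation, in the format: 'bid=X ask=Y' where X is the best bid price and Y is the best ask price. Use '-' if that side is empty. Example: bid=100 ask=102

Answer: bid=96 ask=-
bid=- ask=-
bid=- ask=95
bid=- ask=95
bid=- ask=95
bid=- ask=95
bid=- ask=95
bid=- ask=95

Derivation:
After op 1 [order #1] limit_buy(price=96, qty=3): fills=none; bids=[#1:3@96] asks=[-]
After op 2 cancel(order #1): fills=none; bids=[-] asks=[-]
After op 3 [order #2] limit_sell(price=95, qty=10): fills=none; bids=[-] asks=[#2:10@95]
After op 4 [order #3] market_sell(qty=6): fills=none; bids=[-] asks=[#2:10@95]
After op 5 [order #4] limit_buy(price=104, qty=1): fills=#4x#2:1@95; bids=[-] asks=[#2:9@95]
After op 6 [order #5] limit_sell(price=98, qty=4): fills=none; bids=[-] asks=[#2:9@95 #5:4@98]
After op 7 [order #6] limit_buy(price=102, qty=3): fills=#6x#2:3@95; bids=[-] asks=[#2:6@95 #5:4@98]
After op 8 [order #7] limit_sell(price=101, qty=6): fills=none; bids=[-] asks=[#2:6@95 #5:4@98 #7:6@101]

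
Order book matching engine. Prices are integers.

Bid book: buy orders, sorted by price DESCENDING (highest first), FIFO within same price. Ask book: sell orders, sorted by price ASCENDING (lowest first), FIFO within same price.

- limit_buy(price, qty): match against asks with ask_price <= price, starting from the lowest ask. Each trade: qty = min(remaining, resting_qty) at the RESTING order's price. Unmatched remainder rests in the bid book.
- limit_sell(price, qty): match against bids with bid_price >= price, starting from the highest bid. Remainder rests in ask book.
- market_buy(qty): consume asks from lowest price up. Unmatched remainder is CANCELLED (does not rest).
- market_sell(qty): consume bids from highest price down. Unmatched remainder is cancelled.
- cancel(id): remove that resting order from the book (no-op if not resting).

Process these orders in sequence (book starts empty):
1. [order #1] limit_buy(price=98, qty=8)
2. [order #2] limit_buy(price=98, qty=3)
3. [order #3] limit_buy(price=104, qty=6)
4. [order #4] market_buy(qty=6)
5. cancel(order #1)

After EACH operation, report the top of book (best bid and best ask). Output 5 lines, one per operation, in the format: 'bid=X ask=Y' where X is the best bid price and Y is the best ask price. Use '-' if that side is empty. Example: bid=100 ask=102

After op 1 [order #1] limit_buy(price=98, qty=8): fills=none; bids=[#1:8@98] asks=[-]
After op 2 [order #2] limit_buy(price=98, qty=3): fills=none; bids=[#1:8@98 #2:3@98] asks=[-]
After op 3 [order #3] limit_buy(price=104, qty=6): fills=none; bids=[#3:6@104 #1:8@98 #2:3@98] asks=[-]
After op 4 [order #4] market_buy(qty=6): fills=none; bids=[#3:6@104 #1:8@98 #2:3@98] asks=[-]
After op 5 cancel(order #1): fills=none; bids=[#3:6@104 #2:3@98] asks=[-]

Answer: bid=98 ask=-
bid=98 ask=-
bid=104 ask=-
bid=104 ask=-
bid=104 ask=-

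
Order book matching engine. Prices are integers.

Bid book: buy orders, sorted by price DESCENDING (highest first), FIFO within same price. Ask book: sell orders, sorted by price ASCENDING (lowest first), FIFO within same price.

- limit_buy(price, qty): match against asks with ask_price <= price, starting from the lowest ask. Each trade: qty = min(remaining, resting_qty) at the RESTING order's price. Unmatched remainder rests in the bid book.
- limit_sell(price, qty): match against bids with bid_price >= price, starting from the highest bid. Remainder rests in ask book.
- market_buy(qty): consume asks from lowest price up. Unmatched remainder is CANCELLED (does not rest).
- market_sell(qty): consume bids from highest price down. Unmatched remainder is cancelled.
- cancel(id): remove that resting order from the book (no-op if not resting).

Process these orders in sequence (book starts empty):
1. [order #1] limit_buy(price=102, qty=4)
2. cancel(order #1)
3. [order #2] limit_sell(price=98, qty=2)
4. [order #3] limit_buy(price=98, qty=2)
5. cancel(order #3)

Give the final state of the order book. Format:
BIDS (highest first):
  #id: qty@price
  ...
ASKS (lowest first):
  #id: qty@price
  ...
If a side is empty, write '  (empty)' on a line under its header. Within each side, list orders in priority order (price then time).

After op 1 [order #1] limit_buy(price=102, qty=4): fills=none; bids=[#1:4@102] asks=[-]
After op 2 cancel(order #1): fills=none; bids=[-] asks=[-]
After op 3 [order #2] limit_sell(price=98, qty=2): fills=none; bids=[-] asks=[#2:2@98]
After op 4 [order #3] limit_buy(price=98, qty=2): fills=#3x#2:2@98; bids=[-] asks=[-]
After op 5 cancel(order #3): fills=none; bids=[-] asks=[-]

Answer: BIDS (highest first):
  (empty)
ASKS (lowest first):
  (empty)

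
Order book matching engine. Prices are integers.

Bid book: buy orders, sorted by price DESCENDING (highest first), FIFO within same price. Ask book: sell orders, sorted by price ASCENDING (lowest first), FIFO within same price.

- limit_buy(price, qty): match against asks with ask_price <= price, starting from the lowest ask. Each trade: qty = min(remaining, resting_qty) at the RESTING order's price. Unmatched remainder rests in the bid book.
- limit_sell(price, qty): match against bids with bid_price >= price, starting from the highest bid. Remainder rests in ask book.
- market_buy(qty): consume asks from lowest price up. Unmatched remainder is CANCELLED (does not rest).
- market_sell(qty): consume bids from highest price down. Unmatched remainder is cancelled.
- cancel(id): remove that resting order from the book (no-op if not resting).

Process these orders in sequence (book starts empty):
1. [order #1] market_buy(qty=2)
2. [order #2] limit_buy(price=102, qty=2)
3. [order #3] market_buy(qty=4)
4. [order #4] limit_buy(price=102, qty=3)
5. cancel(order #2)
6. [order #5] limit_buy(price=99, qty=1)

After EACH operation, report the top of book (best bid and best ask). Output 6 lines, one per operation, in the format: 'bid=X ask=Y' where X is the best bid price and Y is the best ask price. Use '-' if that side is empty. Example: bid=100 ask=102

Answer: bid=- ask=-
bid=102 ask=-
bid=102 ask=-
bid=102 ask=-
bid=102 ask=-
bid=102 ask=-

Derivation:
After op 1 [order #1] market_buy(qty=2): fills=none; bids=[-] asks=[-]
After op 2 [order #2] limit_buy(price=102, qty=2): fills=none; bids=[#2:2@102] asks=[-]
After op 3 [order #3] market_buy(qty=4): fills=none; bids=[#2:2@102] asks=[-]
After op 4 [order #4] limit_buy(price=102, qty=3): fills=none; bids=[#2:2@102 #4:3@102] asks=[-]
After op 5 cancel(order #2): fills=none; bids=[#4:3@102] asks=[-]
After op 6 [order #5] limit_buy(price=99, qty=1): fills=none; bids=[#4:3@102 #5:1@99] asks=[-]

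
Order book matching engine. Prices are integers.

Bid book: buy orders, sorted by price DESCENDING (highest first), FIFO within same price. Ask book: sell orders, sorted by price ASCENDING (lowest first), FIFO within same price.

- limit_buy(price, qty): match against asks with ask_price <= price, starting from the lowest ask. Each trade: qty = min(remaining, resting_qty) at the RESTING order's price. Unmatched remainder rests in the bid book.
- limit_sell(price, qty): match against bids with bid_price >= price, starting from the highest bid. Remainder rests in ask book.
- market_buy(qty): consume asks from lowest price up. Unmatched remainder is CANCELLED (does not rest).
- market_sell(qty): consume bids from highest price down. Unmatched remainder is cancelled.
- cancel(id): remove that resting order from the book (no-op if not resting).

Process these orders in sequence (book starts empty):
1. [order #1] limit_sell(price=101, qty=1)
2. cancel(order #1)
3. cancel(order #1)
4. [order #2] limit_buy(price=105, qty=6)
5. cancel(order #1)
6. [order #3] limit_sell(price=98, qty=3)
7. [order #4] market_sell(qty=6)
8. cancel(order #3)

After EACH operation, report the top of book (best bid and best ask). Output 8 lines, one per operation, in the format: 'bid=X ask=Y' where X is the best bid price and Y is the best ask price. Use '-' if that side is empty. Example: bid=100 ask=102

After op 1 [order #1] limit_sell(price=101, qty=1): fills=none; bids=[-] asks=[#1:1@101]
After op 2 cancel(order #1): fills=none; bids=[-] asks=[-]
After op 3 cancel(order #1): fills=none; bids=[-] asks=[-]
After op 4 [order #2] limit_buy(price=105, qty=6): fills=none; bids=[#2:6@105] asks=[-]
After op 5 cancel(order #1): fills=none; bids=[#2:6@105] asks=[-]
After op 6 [order #3] limit_sell(price=98, qty=3): fills=#2x#3:3@105; bids=[#2:3@105] asks=[-]
After op 7 [order #4] market_sell(qty=6): fills=#2x#4:3@105; bids=[-] asks=[-]
After op 8 cancel(order #3): fills=none; bids=[-] asks=[-]

Answer: bid=- ask=101
bid=- ask=-
bid=- ask=-
bid=105 ask=-
bid=105 ask=-
bid=105 ask=-
bid=- ask=-
bid=- ask=-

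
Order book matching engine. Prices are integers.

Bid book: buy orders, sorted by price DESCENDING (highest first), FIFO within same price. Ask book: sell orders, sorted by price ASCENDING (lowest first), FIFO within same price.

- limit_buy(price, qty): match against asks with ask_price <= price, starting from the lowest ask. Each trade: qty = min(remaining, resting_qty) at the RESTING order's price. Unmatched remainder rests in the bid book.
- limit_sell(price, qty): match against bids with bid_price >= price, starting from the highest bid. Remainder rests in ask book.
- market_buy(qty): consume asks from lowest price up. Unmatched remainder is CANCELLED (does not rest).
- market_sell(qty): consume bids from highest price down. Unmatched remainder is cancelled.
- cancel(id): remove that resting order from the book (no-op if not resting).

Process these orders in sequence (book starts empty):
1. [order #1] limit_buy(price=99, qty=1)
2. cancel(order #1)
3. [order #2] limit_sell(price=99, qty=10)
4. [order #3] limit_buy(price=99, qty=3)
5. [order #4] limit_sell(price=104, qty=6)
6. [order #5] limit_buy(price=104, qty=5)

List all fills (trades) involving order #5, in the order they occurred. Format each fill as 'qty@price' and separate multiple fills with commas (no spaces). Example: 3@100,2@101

Answer: 5@99

Derivation:
After op 1 [order #1] limit_buy(price=99, qty=1): fills=none; bids=[#1:1@99] asks=[-]
After op 2 cancel(order #1): fills=none; bids=[-] asks=[-]
After op 3 [order #2] limit_sell(price=99, qty=10): fills=none; bids=[-] asks=[#2:10@99]
After op 4 [order #3] limit_buy(price=99, qty=3): fills=#3x#2:3@99; bids=[-] asks=[#2:7@99]
After op 5 [order #4] limit_sell(price=104, qty=6): fills=none; bids=[-] asks=[#2:7@99 #4:6@104]
After op 6 [order #5] limit_buy(price=104, qty=5): fills=#5x#2:5@99; bids=[-] asks=[#2:2@99 #4:6@104]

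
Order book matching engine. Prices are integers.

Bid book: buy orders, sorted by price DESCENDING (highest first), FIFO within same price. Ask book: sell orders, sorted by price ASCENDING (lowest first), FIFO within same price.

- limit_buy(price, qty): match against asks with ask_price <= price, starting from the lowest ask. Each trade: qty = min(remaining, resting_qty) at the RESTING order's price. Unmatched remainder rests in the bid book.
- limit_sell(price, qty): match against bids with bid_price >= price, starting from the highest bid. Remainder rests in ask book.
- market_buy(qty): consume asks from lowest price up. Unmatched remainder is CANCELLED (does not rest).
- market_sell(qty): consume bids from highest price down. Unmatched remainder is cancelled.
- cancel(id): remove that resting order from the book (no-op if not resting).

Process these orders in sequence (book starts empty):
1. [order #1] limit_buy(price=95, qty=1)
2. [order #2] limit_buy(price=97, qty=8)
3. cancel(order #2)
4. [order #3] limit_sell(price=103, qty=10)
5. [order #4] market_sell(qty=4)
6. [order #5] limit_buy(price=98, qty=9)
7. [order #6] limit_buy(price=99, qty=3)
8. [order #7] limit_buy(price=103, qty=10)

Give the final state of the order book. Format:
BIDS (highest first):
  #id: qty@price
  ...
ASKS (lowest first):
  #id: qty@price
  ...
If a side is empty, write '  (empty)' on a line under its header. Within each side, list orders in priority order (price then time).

Answer: BIDS (highest first):
  #6: 3@99
  #5: 9@98
ASKS (lowest first):
  (empty)

Derivation:
After op 1 [order #1] limit_buy(price=95, qty=1): fills=none; bids=[#1:1@95] asks=[-]
After op 2 [order #2] limit_buy(price=97, qty=8): fills=none; bids=[#2:8@97 #1:1@95] asks=[-]
After op 3 cancel(order #2): fills=none; bids=[#1:1@95] asks=[-]
After op 4 [order #3] limit_sell(price=103, qty=10): fills=none; bids=[#1:1@95] asks=[#3:10@103]
After op 5 [order #4] market_sell(qty=4): fills=#1x#4:1@95; bids=[-] asks=[#3:10@103]
After op 6 [order #5] limit_buy(price=98, qty=9): fills=none; bids=[#5:9@98] asks=[#3:10@103]
After op 7 [order #6] limit_buy(price=99, qty=3): fills=none; bids=[#6:3@99 #5:9@98] asks=[#3:10@103]
After op 8 [order #7] limit_buy(price=103, qty=10): fills=#7x#3:10@103; bids=[#6:3@99 #5:9@98] asks=[-]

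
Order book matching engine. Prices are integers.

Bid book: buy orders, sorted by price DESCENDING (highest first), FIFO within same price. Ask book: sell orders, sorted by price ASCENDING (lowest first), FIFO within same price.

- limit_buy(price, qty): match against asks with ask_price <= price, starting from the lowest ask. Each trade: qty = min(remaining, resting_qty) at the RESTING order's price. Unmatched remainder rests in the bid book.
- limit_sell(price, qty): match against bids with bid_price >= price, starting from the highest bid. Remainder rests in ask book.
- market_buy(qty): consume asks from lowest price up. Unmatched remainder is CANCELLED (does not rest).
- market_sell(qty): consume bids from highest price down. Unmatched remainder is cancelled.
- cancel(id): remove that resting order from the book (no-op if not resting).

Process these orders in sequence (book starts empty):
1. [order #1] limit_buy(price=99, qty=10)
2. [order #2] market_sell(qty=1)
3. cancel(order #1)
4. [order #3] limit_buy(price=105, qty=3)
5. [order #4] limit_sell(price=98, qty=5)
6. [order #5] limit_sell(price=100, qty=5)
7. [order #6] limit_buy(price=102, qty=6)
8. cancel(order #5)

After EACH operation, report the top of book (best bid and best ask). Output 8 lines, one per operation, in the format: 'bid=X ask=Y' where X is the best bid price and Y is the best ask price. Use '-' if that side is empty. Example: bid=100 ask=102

After op 1 [order #1] limit_buy(price=99, qty=10): fills=none; bids=[#1:10@99] asks=[-]
After op 2 [order #2] market_sell(qty=1): fills=#1x#2:1@99; bids=[#1:9@99] asks=[-]
After op 3 cancel(order #1): fills=none; bids=[-] asks=[-]
After op 4 [order #3] limit_buy(price=105, qty=3): fills=none; bids=[#3:3@105] asks=[-]
After op 5 [order #4] limit_sell(price=98, qty=5): fills=#3x#4:3@105; bids=[-] asks=[#4:2@98]
After op 6 [order #5] limit_sell(price=100, qty=5): fills=none; bids=[-] asks=[#4:2@98 #5:5@100]
After op 7 [order #6] limit_buy(price=102, qty=6): fills=#6x#4:2@98 #6x#5:4@100; bids=[-] asks=[#5:1@100]
After op 8 cancel(order #5): fills=none; bids=[-] asks=[-]

Answer: bid=99 ask=-
bid=99 ask=-
bid=- ask=-
bid=105 ask=-
bid=- ask=98
bid=- ask=98
bid=- ask=100
bid=- ask=-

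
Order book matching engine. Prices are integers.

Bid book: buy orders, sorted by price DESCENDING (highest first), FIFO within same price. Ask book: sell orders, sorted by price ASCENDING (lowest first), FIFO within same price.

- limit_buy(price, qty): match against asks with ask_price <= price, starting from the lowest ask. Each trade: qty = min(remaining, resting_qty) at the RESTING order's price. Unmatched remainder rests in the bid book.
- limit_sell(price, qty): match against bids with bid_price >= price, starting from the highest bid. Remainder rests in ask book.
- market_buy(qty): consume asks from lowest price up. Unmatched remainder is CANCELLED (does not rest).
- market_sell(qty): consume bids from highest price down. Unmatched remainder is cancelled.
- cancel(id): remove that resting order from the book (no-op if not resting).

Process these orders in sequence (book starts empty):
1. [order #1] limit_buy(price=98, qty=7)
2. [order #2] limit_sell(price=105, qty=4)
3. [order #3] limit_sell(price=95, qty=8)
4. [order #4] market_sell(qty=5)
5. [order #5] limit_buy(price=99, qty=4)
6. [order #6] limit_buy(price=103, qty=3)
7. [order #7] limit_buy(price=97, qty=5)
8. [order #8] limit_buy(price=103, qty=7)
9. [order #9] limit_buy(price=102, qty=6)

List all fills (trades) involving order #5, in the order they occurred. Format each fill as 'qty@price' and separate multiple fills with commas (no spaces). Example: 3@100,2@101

Answer: 1@95

Derivation:
After op 1 [order #1] limit_buy(price=98, qty=7): fills=none; bids=[#1:7@98] asks=[-]
After op 2 [order #2] limit_sell(price=105, qty=4): fills=none; bids=[#1:7@98] asks=[#2:4@105]
After op 3 [order #3] limit_sell(price=95, qty=8): fills=#1x#3:7@98; bids=[-] asks=[#3:1@95 #2:4@105]
After op 4 [order #4] market_sell(qty=5): fills=none; bids=[-] asks=[#3:1@95 #2:4@105]
After op 5 [order #5] limit_buy(price=99, qty=4): fills=#5x#3:1@95; bids=[#5:3@99] asks=[#2:4@105]
After op 6 [order #6] limit_buy(price=103, qty=3): fills=none; bids=[#6:3@103 #5:3@99] asks=[#2:4@105]
After op 7 [order #7] limit_buy(price=97, qty=5): fills=none; bids=[#6:3@103 #5:3@99 #7:5@97] asks=[#2:4@105]
After op 8 [order #8] limit_buy(price=103, qty=7): fills=none; bids=[#6:3@103 #8:7@103 #5:3@99 #7:5@97] asks=[#2:4@105]
After op 9 [order #9] limit_buy(price=102, qty=6): fills=none; bids=[#6:3@103 #8:7@103 #9:6@102 #5:3@99 #7:5@97] asks=[#2:4@105]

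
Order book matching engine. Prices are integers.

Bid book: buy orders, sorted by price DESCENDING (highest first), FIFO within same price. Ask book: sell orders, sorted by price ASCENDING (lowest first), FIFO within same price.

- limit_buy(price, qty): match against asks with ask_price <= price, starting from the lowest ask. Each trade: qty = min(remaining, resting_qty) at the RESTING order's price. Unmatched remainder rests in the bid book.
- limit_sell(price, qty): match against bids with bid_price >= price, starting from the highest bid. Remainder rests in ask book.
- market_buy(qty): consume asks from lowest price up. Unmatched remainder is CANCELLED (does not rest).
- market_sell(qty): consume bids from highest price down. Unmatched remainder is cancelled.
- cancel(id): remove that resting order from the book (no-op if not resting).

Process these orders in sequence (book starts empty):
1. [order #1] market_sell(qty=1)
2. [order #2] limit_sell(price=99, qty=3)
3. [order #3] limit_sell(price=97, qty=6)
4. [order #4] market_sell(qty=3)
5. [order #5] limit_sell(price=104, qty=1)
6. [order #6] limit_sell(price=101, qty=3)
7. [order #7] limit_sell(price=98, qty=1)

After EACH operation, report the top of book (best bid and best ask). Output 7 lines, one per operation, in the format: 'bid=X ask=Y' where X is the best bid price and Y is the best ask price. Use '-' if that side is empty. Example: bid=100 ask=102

After op 1 [order #1] market_sell(qty=1): fills=none; bids=[-] asks=[-]
After op 2 [order #2] limit_sell(price=99, qty=3): fills=none; bids=[-] asks=[#2:3@99]
After op 3 [order #3] limit_sell(price=97, qty=6): fills=none; bids=[-] asks=[#3:6@97 #2:3@99]
After op 4 [order #4] market_sell(qty=3): fills=none; bids=[-] asks=[#3:6@97 #2:3@99]
After op 5 [order #5] limit_sell(price=104, qty=1): fills=none; bids=[-] asks=[#3:6@97 #2:3@99 #5:1@104]
After op 6 [order #6] limit_sell(price=101, qty=3): fills=none; bids=[-] asks=[#3:6@97 #2:3@99 #6:3@101 #5:1@104]
After op 7 [order #7] limit_sell(price=98, qty=1): fills=none; bids=[-] asks=[#3:6@97 #7:1@98 #2:3@99 #6:3@101 #5:1@104]

Answer: bid=- ask=-
bid=- ask=99
bid=- ask=97
bid=- ask=97
bid=- ask=97
bid=- ask=97
bid=- ask=97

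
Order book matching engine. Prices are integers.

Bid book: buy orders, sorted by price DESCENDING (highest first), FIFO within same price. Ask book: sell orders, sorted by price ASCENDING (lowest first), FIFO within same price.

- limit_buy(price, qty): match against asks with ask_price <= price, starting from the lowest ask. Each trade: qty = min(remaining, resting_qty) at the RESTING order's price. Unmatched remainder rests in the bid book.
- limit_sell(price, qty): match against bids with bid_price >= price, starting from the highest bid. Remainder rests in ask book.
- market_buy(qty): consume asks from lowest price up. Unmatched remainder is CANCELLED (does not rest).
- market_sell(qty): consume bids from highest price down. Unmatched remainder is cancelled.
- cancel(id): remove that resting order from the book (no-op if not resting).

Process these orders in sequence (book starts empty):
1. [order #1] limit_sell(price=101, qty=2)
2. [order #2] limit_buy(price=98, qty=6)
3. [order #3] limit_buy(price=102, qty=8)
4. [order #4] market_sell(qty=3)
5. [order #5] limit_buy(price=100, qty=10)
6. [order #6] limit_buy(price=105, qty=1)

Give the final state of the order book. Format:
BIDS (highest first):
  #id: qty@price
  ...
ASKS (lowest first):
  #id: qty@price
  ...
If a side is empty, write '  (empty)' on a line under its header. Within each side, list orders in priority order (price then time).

After op 1 [order #1] limit_sell(price=101, qty=2): fills=none; bids=[-] asks=[#1:2@101]
After op 2 [order #2] limit_buy(price=98, qty=6): fills=none; bids=[#2:6@98] asks=[#1:2@101]
After op 3 [order #3] limit_buy(price=102, qty=8): fills=#3x#1:2@101; bids=[#3:6@102 #2:6@98] asks=[-]
After op 4 [order #4] market_sell(qty=3): fills=#3x#4:3@102; bids=[#3:3@102 #2:6@98] asks=[-]
After op 5 [order #5] limit_buy(price=100, qty=10): fills=none; bids=[#3:3@102 #5:10@100 #2:6@98] asks=[-]
After op 6 [order #6] limit_buy(price=105, qty=1): fills=none; bids=[#6:1@105 #3:3@102 #5:10@100 #2:6@98] asks=[-]

Answer: BIDS (highest first):
  #6: 1@105
  #3: 3@102
  #5: 10@100
  #2: 6@98
ASKS (lowest first):
  (empty)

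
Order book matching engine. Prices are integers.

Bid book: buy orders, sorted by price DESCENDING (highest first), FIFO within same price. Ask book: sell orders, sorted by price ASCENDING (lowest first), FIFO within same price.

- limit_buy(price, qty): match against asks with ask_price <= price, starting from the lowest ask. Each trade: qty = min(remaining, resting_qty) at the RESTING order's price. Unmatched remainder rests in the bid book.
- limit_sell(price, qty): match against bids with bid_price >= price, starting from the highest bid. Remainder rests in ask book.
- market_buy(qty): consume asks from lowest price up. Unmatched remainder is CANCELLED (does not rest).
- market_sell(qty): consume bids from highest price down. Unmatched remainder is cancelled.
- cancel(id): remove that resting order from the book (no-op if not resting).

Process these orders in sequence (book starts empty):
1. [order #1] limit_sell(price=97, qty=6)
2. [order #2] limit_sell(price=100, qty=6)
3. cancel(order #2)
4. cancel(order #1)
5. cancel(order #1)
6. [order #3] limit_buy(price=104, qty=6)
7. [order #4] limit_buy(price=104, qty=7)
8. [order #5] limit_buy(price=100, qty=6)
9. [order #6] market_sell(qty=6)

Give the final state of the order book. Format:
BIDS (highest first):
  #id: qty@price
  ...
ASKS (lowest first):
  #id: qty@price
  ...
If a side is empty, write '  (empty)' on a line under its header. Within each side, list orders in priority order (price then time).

After op 1 [order #1] limit_sell(price=97, qty=6): fills=none; bids=[-] asks=[#1:6@97]
After op 2 [order #2] limit_sell(price=100, qty=6): fills=none; bids=[-] asks=[#1:6@97 #2:6@100]
After op 3 cancel(order #2): fills=none; bids=[-] asks=[#1:6@97]
After op 4 cancel(order #1): fills=none; bids=[-] asks=[-]
After op 5 cancel(order #1): fills=none; bids=[-] asks=[-]
After op 6 [order #3] limit_buy(price=104, qty=6): fills=none; bids=[#3:6@104] asks=[-]
After op 7 [order #4] limit_buy(price=104, qty=7): fills=none; bids=[#3:6@104 #4:7@104] asks=[-]
After op 8 [order #5] limit_buy(price=100, qty=6): fills=none; bids=[#3:6@104 #4:7@104 #5:6@100] asks=[-]
After op 9 [order #6] market_sell(qty=6): fills=#3x#6:6@104; bids=[#4:7@104 #5:6@100] asks=[-]

Answer: BIDS (highest first):
  #4: 7@104
  #5: 6@100
ASKS (lowest first):
  (empty)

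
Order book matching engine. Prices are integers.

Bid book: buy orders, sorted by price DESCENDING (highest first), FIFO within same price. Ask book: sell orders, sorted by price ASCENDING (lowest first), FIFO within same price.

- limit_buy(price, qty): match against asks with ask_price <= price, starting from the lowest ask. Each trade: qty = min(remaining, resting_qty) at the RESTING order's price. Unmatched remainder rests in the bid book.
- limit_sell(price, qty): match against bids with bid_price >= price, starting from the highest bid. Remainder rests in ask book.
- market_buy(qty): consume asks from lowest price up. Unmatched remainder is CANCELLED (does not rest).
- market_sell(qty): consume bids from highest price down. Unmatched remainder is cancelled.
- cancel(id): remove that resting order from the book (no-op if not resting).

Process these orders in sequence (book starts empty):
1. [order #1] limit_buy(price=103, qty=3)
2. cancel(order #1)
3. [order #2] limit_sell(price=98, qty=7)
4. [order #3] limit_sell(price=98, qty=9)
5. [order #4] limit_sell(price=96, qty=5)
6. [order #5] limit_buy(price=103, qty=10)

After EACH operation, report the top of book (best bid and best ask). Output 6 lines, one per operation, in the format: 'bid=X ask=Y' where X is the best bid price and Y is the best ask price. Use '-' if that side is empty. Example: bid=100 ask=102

After op 1 [order #1] limit_buy(price=103, qty=3): fills=none; bids=[#1:3@103] asks=[-]
After op 2 cancel(order #1): fills=none; bids=[-] asks=[-]
After op 3 [order #2] limit_sell(price=98, qty=7): fills=none; bids=[-] asks=[#2:7@98]
After op 4 [order #3] limit_sell(price=98, qty=9): fills=none; bids=[-] asks=[#2:7@98 #3:9@98]
After op 5 [order #4] limit_sell(price=96, qty=5): fills=none; bids=[-] asks=[#4:5@96 #2:7@98 #3:9@98]
After op 6 [order #5] limit_buy(price=103, qty=10): fills=#5x#4:5@96 #5x#2:5@98; bids=[-] asks=[#2:2@98 #3:9@98]

Answer: bid=103 ask=-
bid=- ask=-
bid=- ask=98
bid=- ask=98
bid=- ask=96
bid=- ask=98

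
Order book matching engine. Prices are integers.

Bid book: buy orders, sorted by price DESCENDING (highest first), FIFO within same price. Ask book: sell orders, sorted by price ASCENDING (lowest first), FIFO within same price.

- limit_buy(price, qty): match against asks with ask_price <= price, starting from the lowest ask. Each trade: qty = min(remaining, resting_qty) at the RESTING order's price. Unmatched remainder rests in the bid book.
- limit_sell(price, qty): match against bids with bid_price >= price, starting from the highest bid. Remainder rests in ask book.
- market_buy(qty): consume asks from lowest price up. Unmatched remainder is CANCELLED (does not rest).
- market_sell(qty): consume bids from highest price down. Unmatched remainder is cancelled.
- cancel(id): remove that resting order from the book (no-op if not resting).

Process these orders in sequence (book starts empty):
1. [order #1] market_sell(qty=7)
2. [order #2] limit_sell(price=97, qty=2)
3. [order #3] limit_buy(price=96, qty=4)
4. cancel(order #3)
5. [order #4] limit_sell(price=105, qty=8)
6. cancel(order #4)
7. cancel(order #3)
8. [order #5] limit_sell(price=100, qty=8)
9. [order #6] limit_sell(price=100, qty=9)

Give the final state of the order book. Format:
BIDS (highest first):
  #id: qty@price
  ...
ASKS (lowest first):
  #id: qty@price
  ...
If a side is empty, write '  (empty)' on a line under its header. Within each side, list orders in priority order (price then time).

Answer: BIDS (highest first):
  (empty)
ASKS (lowest first):
  #2: 2@97
  #5: 8@100
  #6: 9@100

Derivation:
After op 1 [order #1] market_sell(qty=7): fills=none; bids=[-] asks=[-]
After op 2 [order #2] limit_sell(price=97, qty=2): fills=none; bids=[-] asks=[#2:2@97]
After op 3 [order #3] limit_buy(price=96, qty=4): fills=none; bids=[#3:4@96] asks=[#2:2@97]
After op 4 cancel(order #3): fills=none; bids=[-] asks=[#2:2@97]
After op 5 [order #4] limit_sell(price=105, qty=8): fills=none; bids=[-] asks=[#2:2@97 #4:8@105]
After op 6 cancel(order #4): fills=none; bids=[-] asks=[#2:2@97]
After op 7 cancel(order #3): fills=none; bids=[-] asks=[#2:2@97]
After op 8 [order #5] limit_sell(price=100, qty=8): fills=none; bids=[-] asks=[#2:2@97 #5:8@100]
After op 9 [order #6] limit_sell(price=100, qty=9): fills=none; bids=[-] asks=[#2:2@97 #5:8@100 #6:9@100]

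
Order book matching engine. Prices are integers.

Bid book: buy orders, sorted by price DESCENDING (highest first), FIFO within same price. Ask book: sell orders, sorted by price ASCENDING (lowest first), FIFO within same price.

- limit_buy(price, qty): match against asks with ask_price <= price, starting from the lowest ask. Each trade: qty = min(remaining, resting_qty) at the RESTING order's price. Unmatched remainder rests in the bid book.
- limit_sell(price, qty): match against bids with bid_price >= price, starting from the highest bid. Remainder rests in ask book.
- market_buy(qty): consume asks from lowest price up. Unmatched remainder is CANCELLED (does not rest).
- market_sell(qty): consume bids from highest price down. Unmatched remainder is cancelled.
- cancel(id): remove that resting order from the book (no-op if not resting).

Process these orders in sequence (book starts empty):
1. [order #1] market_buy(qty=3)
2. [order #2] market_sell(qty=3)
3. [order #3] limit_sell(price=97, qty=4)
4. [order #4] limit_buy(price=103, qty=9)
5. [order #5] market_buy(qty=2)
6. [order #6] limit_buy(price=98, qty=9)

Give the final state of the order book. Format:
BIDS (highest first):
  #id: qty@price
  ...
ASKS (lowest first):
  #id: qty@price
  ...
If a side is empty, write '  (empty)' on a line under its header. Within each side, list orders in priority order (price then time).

Answer: BIDS (highest first):
  #4: 5@103
  #6: 9@98
ASKS (lowest first):
  (empty)

Derivation:
After op 1 [order #1] market_buy(qty=3): fills=none; bids=[-] asks=[-]
After op 2 [order #2] market_sell(qty=3): fills=none; bids=[-] asks=[-]
After op 3 [order #3] limit_sell(price=97, qty=4): fills=none; bids=[-] asks=[#3:4@97]
After op 4 [order #4] limit_buy(price=103, qty=9): fills=#4x#3:4@97; bids=[#4:5@103] asks=[-]
After op 5 [order #5] market_buy(qty=2): fills=none; bids=[#4:5@103] asks=[-]
After op 6 [order #6] limit_buy(price=98, qty=9): fills=none; bids=[#4:5@103 #6:9@98] asks=[-]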